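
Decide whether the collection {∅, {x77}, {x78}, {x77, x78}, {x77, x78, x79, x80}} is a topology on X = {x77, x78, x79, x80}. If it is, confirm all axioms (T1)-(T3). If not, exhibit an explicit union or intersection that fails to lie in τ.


τ IS a topology on X.

Axiom (T1): ∅ ∈ τ? Yes; X ∈ τ? Yes.
Axiom (T2/T3): check pairwise unions and intersections of members of τ.
All pairwise intersections and unions checked — each lies in τ. Therefore τ satisfies (T1), (T2), (T3): it IS a topology on X.


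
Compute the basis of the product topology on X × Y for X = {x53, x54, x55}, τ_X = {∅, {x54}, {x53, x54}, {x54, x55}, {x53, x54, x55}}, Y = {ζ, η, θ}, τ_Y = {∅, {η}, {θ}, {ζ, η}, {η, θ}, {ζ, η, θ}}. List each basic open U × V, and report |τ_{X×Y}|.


Basis B = {∅ × ∅, {x54} × {η}, {x54} × {θ}, {x53, x54} × {η}, {x53, x54} × {θ}, {x54} × {ζ, η}, {x54} × {η, θ}, {x54, x55} × {η}, {x54, x55} × {θ}, {x53, x54, x55} × {η}, {x53, x54, x55} × {θ}, {x54} × {ζ, η, θ}, {x53, x54} × {ζ, η}, {x53, x54} × {η, θ}, {x54, x55} × {ζ, η}, {x54, x55} × {η, θ}, {x53, x54} × {ζ, η, θ}, {x53, x54, x55} × {ζ, η}, {x53, x54, x55} × {η, θ}, {x54, x55} × {ζ, η, θ}, {x53, x54, x55} × {ζ, η, θ}}; |τ_{X×Y}| = 70.

Enumerate products U × V with U ∈ τ_X, V ∈ τ_Y (deduplicated):
  ∅ × ∅ = {} (∅)
  {x54} × {η} = {(x54,η)}
  {x54} × {θ} = {(x54,θ)}
  {x53, x54} × {η} = {(x53,η), (x54,η)}
  {x53, x54} × {θ} = {(x53,θ), (x54,θ)}
  {x54} × {ζ, η} = {(x54,ζ), (x54,η)}
  {x54} × {η, θ} = {(x54,η), (x54,θ)}
  {x54, x55} × {η} = {(x54,η), (x55,η)}
  {x54, x55} × {θ} = {(x54,θ), (x55,θ)}
  {x53, x54, x55} × {η} = {(x53,η), (x54,η), (x55,η)}
  {x53, x54, x55} × {θ} = {(x53,θ), (x54,θ), (x55,θ)}
  {x54} × {ζ, η, θ} = {(x54,ζ), (x54,η), (x54,θ)}
  {x53, x54} × {ζ, η} = {(x53,ζ), (x53,η), (x54,ζ), (x54,η)}
  {x53, x54} × {η, θ} = {(x53,η), (x53,θ), (x54,η), (x54,θ)}
  {x54, x55} × {ζ, η} = {(x54,ζ), (x54,η), (x55,ζ), (x55,η)}
  {x54, x55} × {η, θ} = {(x54,η), (x54,θ), (x55,η), (x55,θ)}
  {x53, x54} × {ζ, η, θ} = {(x53,ζ), (x53,η), (x53,θ), (x54,ζ), (x54,η), (x54,θ)}
  {x53, x54, x55} × {ζ, η} = {(x53,ζ), (x53,η), (x54,ζ), (x54,η), (x55,ζ), (x55,η)}
  {x53, x54, x55} × {η, θ} = {(x53,η), (x53,θ), (x54,η), (x54,θ), (x55,η), (x55,θ)}
  {x54, x55} × {ζ, η, θ} = {(x54,ζ), (x54,η), (x54,θ), (x55,ζ), (x55,η), (x55,θ)}
  {x53, x54, x55} × {ζ, η, θ} = {(x53,ζ), (x53,η), (x53,θ), (x54,ζ), (x54,η), (x54,θ), (x55,ζ), (x55,η), (x55,θ)}
These 21 distinct sets form the basis B.
Close under arbitrary unions to get τ_{X×Y}; counting gives |τ_{X×Y}| = 70.


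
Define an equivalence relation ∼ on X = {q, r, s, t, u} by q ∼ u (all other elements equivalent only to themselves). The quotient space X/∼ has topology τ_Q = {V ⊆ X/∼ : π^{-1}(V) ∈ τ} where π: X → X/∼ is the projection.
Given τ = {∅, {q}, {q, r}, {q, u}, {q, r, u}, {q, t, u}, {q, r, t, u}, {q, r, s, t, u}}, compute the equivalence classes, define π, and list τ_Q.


X/∼ = {[q=u], [r], [s], [t]}; |τ_Q| = 6.

Equivalence classes: [q=u], [r], [s], [t].
Quotient map π: X → X/∼ sends q ↦ [q=u], r ↦ [r], s ↦ [s], t ↦ [t], u ↦ [q=u].
For each subset V ⊆ X/∼, compute π^{-1}(V) ⊆ X and check whether π^{-1}(V) ∈ τ. V is open in τ_Q iff π^{-1}(V) ∈ τ.
  V = {}: π^{-1}(V) = ∅ ∈ τ ✓.
  V = {[q=u]}: π^{-1}(V) = {q, u} ∈ τ ✓.
  V = {[r]}: π^{-1}(V) = {r} ∉ τ ✗.
  V = {[q=u], [r]}: π^{-1}(V) = {q, r, u} ∈ τ ✓.
  V = {[s]}: π^{-1}(V) = {s} ∉ τ ✗.
  V = {[q=u], [s]}: π^{-1}(V) = {q, s, u} ∉ τ ✗.
  V = {[r], [s]}: π^{-1}(V) = {r, s} ∉ τ ✗.
  V = {[q=u], [r], [s]}: π^{-1}(V) = {q, r, s, u} ∉ τ ✗.
  V = {[t]}: π^{-1}(V) = {t} ∉ τ ✗.
  V = {[q=u], [t]}: π^{-1}(V) = {q, t, u} ∈ τ ✓.
  V = {[r], [t]}: π^{-1}(V) = {r, t} ∉ τ ✗.
  V = {[q=u], [r], [t]}: π^{-1}(V) = {q, r, t, u} ∈ τ ✓.
  V = {[s], [t]}: π^{-1}(V) = {s, t} ∉ τ ✗.
  V = {[q=u], [s], [t]}: π^{-1}(V) = {q, s, t, u} ∉ τ ✗.
  V = {[r], [s], [t]}: π^{-1}(V) = {r, s, t} ∉ τ ✗.
  V = {[q=u], [r], [s], [t]}: π^{-1}(V) = {q, r, s, t, u} ∈ τ ✓.
Open sets in the quotient: τ_Q = {{}, {[q=u]}, {[q=u], [r]}, {[q=u], [t]}, {[q=u], [r], [t]}, {[q=u], [r], [s], [t]}} (6 elements).


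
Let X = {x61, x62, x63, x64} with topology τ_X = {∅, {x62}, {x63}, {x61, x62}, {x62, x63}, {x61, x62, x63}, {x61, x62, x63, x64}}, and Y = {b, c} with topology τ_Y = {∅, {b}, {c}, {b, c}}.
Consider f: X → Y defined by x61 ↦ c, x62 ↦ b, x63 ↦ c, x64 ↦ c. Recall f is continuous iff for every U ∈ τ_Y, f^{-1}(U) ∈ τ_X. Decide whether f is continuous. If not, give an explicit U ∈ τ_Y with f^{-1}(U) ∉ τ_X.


f is NOT continuous.

Compute f^{-1}(U) for each U ∈ τ_Y:
  U = ∅: f^{-1}(U) = ∅ ∈ τ_X ✓.
  U = {b}: f^{-1}(U) = {x62} ∈ τ_X ✓.
  U = {c}: f^{-1}(U) = {x61, x63, x64} ∉ τ_X ✗.
  U = {b, c}: f^{-1}(U) = {x61, x62, x63, x64} ∈ τ_X ✓.
Found U = {c} with f^{-1}(U) = {x61, x63, x64} not in τ_X. Therefore f is NOT continuous.


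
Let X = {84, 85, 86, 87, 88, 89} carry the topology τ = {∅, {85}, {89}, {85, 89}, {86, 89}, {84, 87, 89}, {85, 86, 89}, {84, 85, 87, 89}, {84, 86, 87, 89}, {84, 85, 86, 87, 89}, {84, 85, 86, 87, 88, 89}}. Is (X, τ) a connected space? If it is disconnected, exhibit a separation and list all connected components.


(X, τ) is connected.

Find clopen sets (U ∈ τ with X ∖ U ∈ τ):
  U = ∅, X ∖ U = {84, 85, 86, 87, 88, 89} — both open, so U is clopen.
  U = {84, 85, 86, 87, 88, 89}, X ∖ U = ∅ — both open, so U is clopen.
Only trivial clopens (∅ and X) exist, so (X, τ) is connected.
Compute connected components by grouping points that agree on all clopens:
  component: {84, 85, 86, 87, 88, 89}


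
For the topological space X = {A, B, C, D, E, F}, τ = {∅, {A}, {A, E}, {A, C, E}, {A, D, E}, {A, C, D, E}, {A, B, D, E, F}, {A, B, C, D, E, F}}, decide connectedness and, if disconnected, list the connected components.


(X, τ) is connected.

Find clopen sets (U ∈ τ with X ∖ U ∈ τ):
  U = ∅, X ∖ U = {A, B, C, D, E, F} — both open, so U is clopen.
  U = {A, B, C, D, E, F}, X ∖ U = ∅ — both open, so U is clopen.
Only trivial clopens (∅ and X) exist, so (X, τ) is connected.
Compute connected components by grouping points that agree on all clopens:
  component: {A, B, C, D, E, F}


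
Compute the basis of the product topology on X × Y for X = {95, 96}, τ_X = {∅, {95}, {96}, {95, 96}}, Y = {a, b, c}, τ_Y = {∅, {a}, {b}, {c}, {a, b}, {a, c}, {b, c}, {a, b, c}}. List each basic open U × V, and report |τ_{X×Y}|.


Basis B = {∅ × ∅, {95} × {a}, {95} × {b}, {95} × {c}, {96} × {a}, {96} × {b}, {96} × {c}, {95} × {a, b}, {95} × {a, c}, {95, 96} × {a}, {95} × {b, c}, {95, 96} × {b}, {95, 96} × {c}, {96} × {a, b}, {96} × {a, c}, {96} × {b, c}, {95} × {a, b, c}, {96} × {a, b, c}, {95, 96} × {a, b}, {95, 96} × {a, c}, {95, 96} × {b, c}, {95, 96} × {a, b, c}}; |τ_{X×Y}| = 64.

Enumerate products U × V with U ∈ τ_X, V ∈ τ_Y (deduplicated):
  ∅ × ∅ = {} (∅)
  {95} × {a} = {(95,a)}
  {95} × {b} = {(95,b)}
  {95} × {c} = {(95,c)}
  {96} × {a} = {(96,a)}
  {96} × {b} = {(96,b)}
  {96} × {c} = {(96,c)}
  {95} × {a, b} = {(95,a), (95,b)}
  {95} × {a, c} = {(95,a), (95,c)}
  {95, 96} × {a} = {(95,a), (96,a)}
  {95} × {b, c} = {(95,b), (95,c)}
  {95, 96} × {b} = {(95,b), (96,b)}
  {95, 96} × {c} = {(95,c), (96,c)}
  {96} × {a, b} = {(96,a), (96,b)}
  {96} × {a, c} = {(96,a), (96,c)}
  {96} × {b, c} = {(96,b), (96,c)}
  {95} × {a, b, c} = {(95,a), (95,b), (95,c)}
  {96} × {a, b, c} = {(96,a), (96,b), (96,c)}
  {95, 96} × {a, b} = {(95,a), (95,b), (96,a), (96,b)}
  {95, 96} × {a, c} = {(95,a), (95,c), (96,a), (96,c)}
  {95, 96} × {b, c} = {(95,b), (95,c), (96,b), (96,c)}
  {95, 96} × {a, b, c} = {(95,a), (95,b), (95,c), (96,a), (96,b), (96,c)}
These 22 distinct sets form the basis B.
Close under arbitrary unions to get τ_{X×Y}; counting gives |τ_{X×Y}| = 64.


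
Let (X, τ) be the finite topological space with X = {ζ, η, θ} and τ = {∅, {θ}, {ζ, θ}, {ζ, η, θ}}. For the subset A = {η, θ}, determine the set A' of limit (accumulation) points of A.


A' = {ζ, η}

For each x ∈ X, list the open sets U ∈ τ with x ∈ U, then check whether U ∩ (A ∖ {x}) ≠ ∅ for every such U.
  x = ζ: opens ∋ x are {ζ, θ}, {ζ, η, θ}; each meets A ∖ {ζ}, so x IS a limit point.
  x = η: opens ∋ x are {ζ, η, θ}; each meets A ∖ {η}, so x IS a limit point.
  x = θ: open {θ} ∋ x has {θ} ∩ (A ∖ {θ}) = ∅, so x is NOT a limit point.
Collecting: A' = {ζ, η}.


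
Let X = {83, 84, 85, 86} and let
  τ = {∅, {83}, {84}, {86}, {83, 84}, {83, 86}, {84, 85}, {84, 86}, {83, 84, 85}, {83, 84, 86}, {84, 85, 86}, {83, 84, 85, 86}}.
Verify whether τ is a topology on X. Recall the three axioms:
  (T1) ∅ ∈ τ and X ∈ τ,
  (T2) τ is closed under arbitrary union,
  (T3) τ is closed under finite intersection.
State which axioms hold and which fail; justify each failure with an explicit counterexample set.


τ IS a topology on X.

Axiom (T1): ∅ ∈ τ? Yes; X ∈ τ? Yes.
Axiom (T2/T3): check pairwise unions and intersections of members of τ.
All pairwise intersections and unions checked — each lies in τ. Therefore τ satisfies (T1), (T2), (T3): it IS a topology on X.


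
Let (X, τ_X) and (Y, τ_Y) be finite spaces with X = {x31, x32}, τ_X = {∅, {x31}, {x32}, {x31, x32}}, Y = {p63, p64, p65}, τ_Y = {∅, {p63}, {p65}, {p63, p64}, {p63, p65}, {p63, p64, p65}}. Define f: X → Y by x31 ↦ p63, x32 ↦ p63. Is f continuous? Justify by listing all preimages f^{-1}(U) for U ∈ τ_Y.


f IS continuous.

Compute f^{-1}(U) for each U ∈ τ_Y:
  U = ∅: f^{-1}(U) = ∅ ∈ τ_X ✓.
  U = {p63}: f^{-1}(U) = {x31, x32} ∈ τ_X ✓.
  U = {p65}: f^{-1}(U) = ∅ ∈ τ_X ✓.
  U = {p63, p64}: f^{-1}(U) = {x31, x32} ∈ τ_X ✓.
  U = {p63, p65}: f^{-1}(U) = {x31, x32} ∈ τ_X ✓.
  U = {p63, p64, p65}: f^{-1}(U) = {x31, x32} ∈ τ_X ✓.
Every preimage lies in τ_X, so f IS continuous.


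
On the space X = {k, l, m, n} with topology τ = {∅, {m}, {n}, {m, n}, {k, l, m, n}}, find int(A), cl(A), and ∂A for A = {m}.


int(A) = {m}, cl(A) = {k, l, m}, ∂A = {k, l}.

Closed sets in (X, τ) are complements of opens:
  closed(X, τ) = {∅, {k, l}, {k, l, m}, {k, l, n}, {k, l, m, n}}.
int(A) = ⋃ {U ∈ τ : U ⊆ A}. Opens contained in A: ∅, {m}.
Taking the union of these: int(A) = {m}.
cl(A) = ⋂ {C closed : A ⊆ C}. Closed sets containing A: {k, l, m}, {k, l, m, n}.
Intersecting these: cl(A) = {k, l, m}.
∂A = cl(A) ∖ int(A) = {k, l, m} ∖ {m} = {k, l}.


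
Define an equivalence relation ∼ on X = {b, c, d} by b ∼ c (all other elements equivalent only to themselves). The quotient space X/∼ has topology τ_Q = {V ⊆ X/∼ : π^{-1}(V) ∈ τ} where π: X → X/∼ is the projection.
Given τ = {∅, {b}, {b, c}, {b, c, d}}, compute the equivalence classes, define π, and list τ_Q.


X/∼ = {[b=c], [d]}; |τ_Q| = 3.

Equivalence classes: [b=c], [d].
Quotient map π: X → X/∼ sends b ↦ [b=c], c ↦ [b=c], d ↦ [d].
For each subset V ⊆ X/∼, compute π^{-1}(V) ⊆ X and check whether π^{-1}(V) ∈ τ. V is open in τ_Q iff π^{-1}(V) ∈ τ.
  V = {}: π^{-1}(V) = ∅ ∈ τ ✓.
  V = {[b=c]}: π^{-1}(V) = {b, c} ∈ τ ✓.
  V = {[d]}: π^{-1}(V) = {d} ∉ τ ✗.
  V = {[b=c], [d]}: π^{-1}(V) = {b, c, d} ∈ τ ✓.
Open sets in the quotient: τ_Q = {{}, {[b=c]}, {[b=c], [d]}} (3 elements).


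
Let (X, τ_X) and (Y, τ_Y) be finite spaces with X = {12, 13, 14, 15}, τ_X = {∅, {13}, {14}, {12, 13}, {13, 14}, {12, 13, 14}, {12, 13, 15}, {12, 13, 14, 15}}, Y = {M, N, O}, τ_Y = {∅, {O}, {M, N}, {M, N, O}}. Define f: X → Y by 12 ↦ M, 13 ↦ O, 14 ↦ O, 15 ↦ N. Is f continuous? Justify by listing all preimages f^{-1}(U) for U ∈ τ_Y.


f is NOT continuous.

Compute f^{-1}(U) for each U ∈ τ_Y:
  U = ∅: f^{-1}(U) = ∅ ∈ τ_X ✓.
  U = {O}: f^{-1}(U) = {13, 14} ∈ τ_X ✓.
  U = {M, N}: f^{-1}(U) = {12, 15} ∉ τ_X ✗.
  U = {M, N, O}: f^{-1}(U) = {12, 13, 14, 15} ∈ τ_X ✓.
Found U = {M, N} with f^{-1}(U) = {12, 15} not in τ_X. Therefore f is NOT continuous.


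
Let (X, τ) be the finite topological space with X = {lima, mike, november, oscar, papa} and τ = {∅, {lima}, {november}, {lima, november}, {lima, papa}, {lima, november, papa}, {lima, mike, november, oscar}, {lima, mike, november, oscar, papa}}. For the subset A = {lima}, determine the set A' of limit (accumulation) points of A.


A' = {mike, oscar, papa}

For each x ∈ X, list the open sets U ∈ τ with x ∈ U, then check whether U ∩ (A ∖ {x}) ≠ ∅ for every such U.
  x = lima: open {lima} ∋ x has {lima} ∩ (A ∖ {lima}) = ∅, so x is NOT a limit point.
  x = mike: opens ∋ x are {lima, mike, november, oscar}, {lima, mike, november, oscar, papa}; each meets A ∖ {mike}, so x IS a limit point.
  x = november: open {november} ∋ x has {november} ∩ (A ∖ {november}) = ∅, so x is NOT a limit point.
  x = oscar: opens ∋ x are {lima, mike, november, oscar}, {lima, mike, november, oscar, papa}; each meets A ∖ {oscar}, so x IS a limit point.
  x = papa: opens ∋ x are {lima, papa}, {lima, november, papa}, {lima, mike, november, oscar, papa}; each meets A ∖ {papa}, so x IS a limit point.
Collecting: A' = {mike, oscar, papa}.


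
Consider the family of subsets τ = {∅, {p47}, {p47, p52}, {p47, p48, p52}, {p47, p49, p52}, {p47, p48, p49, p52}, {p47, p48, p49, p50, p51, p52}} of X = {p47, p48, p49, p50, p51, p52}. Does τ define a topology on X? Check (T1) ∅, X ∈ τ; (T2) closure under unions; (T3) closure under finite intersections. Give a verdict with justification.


τ IS a topology on X.

Axiom (T1): ∅ ∈ τ? Yes; X ∈ τ? Yes.
Axiom (T2/T3): check pairwise unions and intersections of members of τ.
All pairwise intersections and unions checked — each lies in τ. Therefore τ satisfies (T1), (T2), (T3): it IS a topology on X.


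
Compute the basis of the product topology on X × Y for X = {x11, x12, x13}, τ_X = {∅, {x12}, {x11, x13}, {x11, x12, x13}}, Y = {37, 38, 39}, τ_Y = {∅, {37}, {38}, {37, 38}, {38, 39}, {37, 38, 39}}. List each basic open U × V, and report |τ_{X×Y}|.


Basis B = {∅ × ∅, {x12} × {37}, {x12} × {38}, {x11, x13} × {37}, {x11, x13} × {38}, {x12} × {37, 38}, {x12} × {38, 39}, {x11, x12, x13} × {37}, {x11, x12, x13} × {38}, {x12} × {37, 38, 39}, {x11, x13} × {37, 38}, {x11, x13} × {38, 39}, {x11, x13} × {37, 38, 39}, {x11, x12, x13} × {37, 38}, {x11, x12, x13} × {38, 39}, {x11, x12, x13} × {37, 38, 39}}; |τ_{X×Y}| = 36.

Enumerate products U × V with U ∈ τ_X, V ∈ τ_Y (deduplicated):
  ∅ × ∅ = {} (∅)
  {x12} × {37} = {(x12,37)}
  {x12} × {38} = {(x12,38)}
  {x11, x13} × {37} = {(x11,37), (x13,37)}
  {x11, x13} × {38} = {(x11,38), (x13,38)}
  {x12} × {37, 38} = {(x12,37), (x12,38)}
  {x12} × {38, 39} = {(x12,38), (x12,39)}
  {x11, x12, x13} × {37} = {(x11,37), (x12,37), (x13,37)}
  {x11, x12, x13} × {38} = {(x11,38), (x12,38), (x13,38)}
  {x12} × {37, 38, 39} = {(x12,37), (x12,38), (x12,39)}
  {x11, x13} × {37, 38} = {(x11,37), (x11,38), (x13,37), (x13,38)}
  {x11, x13} × {38, 39} = {(x11,38), (x11,39), (x13,38), (x13,39)}
  {x11, x13} × {37, 38, 39} = {(x11,37), (x11,38), (x11,39), (x13,37), (x13,38), (x13,39)}
  {x11, x12, x13} × {37, 38} = {(x11,37), (x11,38), (x12,37), (x12,38), (x13,37), (x13,38)}
  {x11, x12, x13} × {38, 39} = {(x11,38), (x11,39), (x12,38), (x12,39), (x13,38), (x13,39)}
  {x11, x12, x13} × {37, 38, 39} = {(x11,37), (x11,38), (x11,39), (x12,37), (x12,38), (x12,39), (x13,37), (x13,38), (x13,39)}
These 16 distinct sets form the basis B.
Close under arbitrary unions to get τ_{X×Y}; counting gives |τ_{X×Y}| = 36.


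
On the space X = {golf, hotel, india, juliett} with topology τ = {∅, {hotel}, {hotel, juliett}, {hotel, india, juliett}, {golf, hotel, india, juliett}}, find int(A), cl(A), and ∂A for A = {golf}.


int(A) = ∅, cl(A) = {golf}, ∂A = {golf}.

Closed sets in (X, τ) are complements of opens:
  closed(X, τ) = {∅, {golf}, {golf, india}, {golf, india, juliett}, {golf, hotel, india, juliett}}.
int(A) = ⋃ {U ∈ τ : U ⊆ A}. Opens contained in A: ∅.
Taking the union of these: int(A) = ∅.
cl(A) = ⋂ {C closed : A ⊆ C}. Closed sets containing A: {golf}, {golf, india}, {golf, india, juliett}, {golf, hotel, india, juliett}.
Intersecting these: cl(A) = {golf}.
∂A = cl(A) ∖ int(A) = {golf} ∖ ∅ = {golf}.


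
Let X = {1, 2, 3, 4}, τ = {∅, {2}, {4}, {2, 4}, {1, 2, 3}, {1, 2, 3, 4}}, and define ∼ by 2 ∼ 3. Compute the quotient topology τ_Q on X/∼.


X/∼ = {[1], [2=3], [4]}; |τ_Q| = 4.

Equivalence classes: [1], [2=3], [4].
Quotient map π: X → X/∼ sends 1 ↦ [1], 2 ↦ [2=3], 3 ↦ [2=3], 4 ↦ [4].
For each subset V ⊆ X/∼, compute π^{-1}(V) ⊆ X and check whether π^{-1}(V) ∈ τ. V is open in τ_Q iff π^{-1}(V) ∈ τ.
  V = {}: π^{-1}(V) = ∅ ∈ τ ✓.
  V = {[1]}: π^{-1}(V) = {1} ∉ τ ✗.
  V = {[2=3]}: π^{-1}(V) = {2, 3} ∉ τ ✗.
  V = {[1], [2=3]}: π^{-1}(V) = {1, 2, 3} ∈ τ ✓.
  V = {[4]}: π^{-1}(V) = {4} ∈ τ ✓.
  V = {[1], [4]}: π^{-1}(V) = {1, 4} ∉ τ ✗.
  V = {[2=3], [4]}: π^{-1}(V) = {2, 3, 4} ∉ τ ✗.
  V = {[1], [2=3], [4]}: π^{-1}(V) = {1, 2, 3, 4} ∈ τ ✓.
Open sets in the quotient: τ_Q = {{}, {[1], [2=3]}, {[4]}, {[1], [2=3], [4]}} (4 elements).


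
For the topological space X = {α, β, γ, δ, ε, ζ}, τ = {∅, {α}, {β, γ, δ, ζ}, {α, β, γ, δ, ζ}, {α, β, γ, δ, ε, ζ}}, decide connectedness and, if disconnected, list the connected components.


(X, τ) is connected.

Find clopen sets (U ∈ τ with X ∖ U ∈ τ):
  U = ∅, X ∖ U = {α, β, γ, δ, ε, ζ} — both open, so U is clopen.
  U = {α, β, γ, δ, ε, ζ}, X ∖ U = ∅ — both open, so U is clopen.
Only trivial clopens (∅ and X) exist, so (X, τ) is connected.
Compute connected components by grouping points that agree on all clopens:
  component: {α, β, γ, δ, ε, ζ}


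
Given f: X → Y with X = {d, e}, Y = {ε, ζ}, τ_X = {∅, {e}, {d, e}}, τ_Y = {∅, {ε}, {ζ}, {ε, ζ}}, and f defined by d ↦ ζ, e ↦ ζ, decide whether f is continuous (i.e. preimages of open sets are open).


f IS continuous.

Compute f^{-1}(U) for each U ∈ τ_Y:
  U = ∅: f^{-1}(U) = ∅ ∈ τ_X ✓.
  U = {ε}: f^{-1}(U) = ∅ ∈ τ_X ✓.
  U = {ζ}: f^{-1}(U) = {d, e} ∈ τ_X ✓.
  U = {ε, ζ}: f^{-1}(U) = {d, e} ∈ τ_X ✓.
Every preimage lies in τ_X, so f IS continuous.


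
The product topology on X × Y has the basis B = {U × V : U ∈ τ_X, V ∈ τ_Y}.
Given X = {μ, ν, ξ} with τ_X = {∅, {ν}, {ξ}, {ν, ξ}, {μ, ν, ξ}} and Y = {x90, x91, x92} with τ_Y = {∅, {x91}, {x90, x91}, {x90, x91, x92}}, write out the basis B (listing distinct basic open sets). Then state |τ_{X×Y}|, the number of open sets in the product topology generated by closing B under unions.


Basis B = {∅ × ∅, {ν} × {x91}, {ξ} × {x91}, {ν} × {x90, x91}, {ν, ξ} × {x91}, {ξ} × {x90, x91}, {μ, ν, ξ} × {x91}, {ν} × {x90, x91, x92}, {ξ} × {x90, x91, x92}, {ν, ξ} × {x90, x91}, {μ, ν, ξ} × {x90, x91}, {ν, ξ} × {x90, x91, x92}, {μ, ν, ξ} × {x90, x91, x92}}; |τ_{X×Y}| = 30.

Enumerate products U × V with U ∈ τ_X, V ∈ τ_Y (deduplicated):
  ∅ × ∅ = {} (∅)
  {ν} × {x91} = {(ν,x91)}
  {ξ} × {x91} = {(ξ,x91)}
  {ν} × {x90, x91} = {(ν,x90), (ν,x91)}
  {ν, ξ} × {x91} = {(ν,x91), (ξ,x91)}
  {ξ} × {x90, x91} = {(ξ,x90), (ξ,x91)}
  {μ, ν, ξ} × {x91} = {(μ,x91), (ν,x91), (ξ,x91)}
  {ν} × {x90, x91, x92} = {(ν,x90), (ν,x91), (ν,x92)}
  {ξ} × {x90, x91, x92} = {(ξ,x90), (ξ,x91), (ξ,x92)}
  {ν, ξ} × {x90, x91} = {(ν,x90), (ν,x91), (ξ,x90), (ξ,x91)}
  {μ, ν, ξ} × {x90, x91} = {(μ,x90), (μ,x91), (ν,x90), (ν,x91), (ξ,x90), (ξ,x91)}
  {ν, ξ} × {x90, x91, x92} = {(ν,x90), (ν,x91), (ν,x92), (ξ,x90), (ξ,x91), (ξ,x92)}
  {μ, ν, ξ} × {x90, x91, x92} = {(μ,x90), (μ,x91), (μ,x92), (ν,x90), (ν,x91), (ν,x92), (ξ,x90), (ξ,x91), (ξ,x92)}
These 13 distinct sets form the basis B.
Close under arbitrary unions to get τ_{X×Y}; counting gives |τ_{X×Y}| = 30.


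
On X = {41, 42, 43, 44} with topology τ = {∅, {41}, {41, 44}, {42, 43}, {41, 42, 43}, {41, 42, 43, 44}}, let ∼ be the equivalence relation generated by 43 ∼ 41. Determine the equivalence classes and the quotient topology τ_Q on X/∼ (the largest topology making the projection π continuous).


X/∼ = {[41=43], [42], [44]}; |τ_Q| = 3.

Equivalence classes: [41=43], [42], [44].
Quotient map π: X → X/∼ sends 41 ↦ [41=43], 42 ↦ [42], 43 ↦ [41=43], 44 ↦ [44].
For each subset V ⊆ X/∼, compute π^{-1}(V) ⊆ X and check whether π^{-1}(V) ∈ τ. V is open in τ_Q iff π^{-1}(V) ∈ τ.
  V = {}: π^{-1}(V) = ∅ ∈ τ ✓.
  V = {[41=43]}: π^{-1}(V) = {41, 43} ∉ τ ✗.
  V = {[42]}: π^{-1}(V) = {42} ∉ τ ✗.
  V = {[41=43], [42]}: π^{-1}(V) = {41, 42, 43} ∈ τ ✓.
  V = {[44]}: π^{-1}(V) = {44} ∉ τ ✗.
  V = {[41=43], [44]}: π^{-1}(V) = {41, 43, 44} ∉ τ ✗.
  V = {[42], [44]}: π^{-1}(V) = {42, 44} ∉ τ ✗.
  V = {[41=43], [42], [44]}: π^{-1}(V) = {41, 42, 43, 44} ∈ τ ✓.
Open sets in the quotient: τ_Q = {{}, {[41=43], [42]}, {[41=43], [42], [44]}} (3 elements).


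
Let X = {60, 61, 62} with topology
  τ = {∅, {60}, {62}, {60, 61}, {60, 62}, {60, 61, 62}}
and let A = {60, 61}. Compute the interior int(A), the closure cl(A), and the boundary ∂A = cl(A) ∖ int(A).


int(A) = {60, 61}, cl(A) = {60, 61}, ∂A = ∅.

Closed sets in (X, τ) are complements of opens:
  closed(X, τ) = {∅, {61}, {62}, {60, 61}, {61, 62}, {60, 61, 62}}.
int(A) = ⋃ {U ∈ τ : U ⊆ A}. Opens contained in A: ∅, {60}, {60, 61}.
Taking the union of these: int(A) = {60, 61}.
cl(A) = ⋂ {C closed : A ⊆ C}. Closed sets containing A: {60, 61}, {60, 61, 62}.
Intersecting these: cl(A) = {60, 61}.
∂A = cl(A) ∖ int(A) = {60, 61} ∖ {60, 61} = ∅.


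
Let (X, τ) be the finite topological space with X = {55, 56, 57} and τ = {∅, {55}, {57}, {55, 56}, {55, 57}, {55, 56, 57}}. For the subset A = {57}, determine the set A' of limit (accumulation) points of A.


A' = ∅

For each x ∈ X, list the open sets U ∈ τ with x ∈ U, then check whether U ∩ (A ∖ {x}) ≠ ∅ for every such U.
  x = 55: open {55} ∋ x has {55} ∩ (A ∖ {55}) = ∅, so x is NOT a limit point.
  x = 56: open {55, 56} ∋ x has {55, 56} ∩ (A ∖ {56}) = ∅, so x is NOT a limit point.
  x = 57: open {57} ∋ x has {57} ∩ (A ∖ {57}) = ∅, so x is NOT a limit point.
Collecting: A' = ∅.


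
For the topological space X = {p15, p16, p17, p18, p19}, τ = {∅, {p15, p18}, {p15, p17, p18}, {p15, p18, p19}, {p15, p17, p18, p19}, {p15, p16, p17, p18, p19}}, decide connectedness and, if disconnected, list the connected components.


(X, τ) is connected.

Find clopen sets (U ∈ τ with X ∖ U ∈ τ):
  U = ∅, X ∖ U = {p15, p16, p17, p18, p19} — both open, so U is clopen.
  U = {p15, p16, p17, p18, p19}, X ∖ U = ∅ — both open, so U is clopen.
Only trivial clopens (∅ and X) exist, so (X, τ) is connected.
Compute connected components by grouping points that agree on all clopens:
  component: {p15, p16, p17, p18, p19}


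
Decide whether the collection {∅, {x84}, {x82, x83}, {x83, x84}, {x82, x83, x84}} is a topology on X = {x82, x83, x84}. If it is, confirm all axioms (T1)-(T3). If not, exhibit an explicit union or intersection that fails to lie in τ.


τ is NOT a topology on X.

Axiom (T1): ∅ ∈ τ? Yes; X ∈ τ? Yes.
Axiom (T2/T3): check pairwise unions and intersections of members of τ.
Counterexample for (T3): {x82, x83} ∩ {x83, x84} = {x83} ∉ τ. Therefore τ is NOT a topology.


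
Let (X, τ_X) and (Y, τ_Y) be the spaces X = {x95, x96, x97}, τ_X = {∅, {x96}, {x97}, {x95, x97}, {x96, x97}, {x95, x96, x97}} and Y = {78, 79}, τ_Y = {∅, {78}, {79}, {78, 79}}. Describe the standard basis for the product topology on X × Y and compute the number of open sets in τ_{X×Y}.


Basis B = {∅ × ∅, {x96} × {78}, {x96} × {79}, {x97} × {78}, {x97} × {79}, {x95, x97} × {78}, {x95, x97} × {79}, {x96} × {78, 79}, {x96, x97} × {78}, {x96, x97} × {79}, {x97} × {78, 79}, {x95, x96, x97} × {78}, {x95, x96, x97} × {79}, {x95, x97} × {78, 79}, {x96, x97} × {78, 79}, {x95, x96, x97} × {78, 79}}; |τ_{X×Y}| = 36.

Enumerate products U × V with U ∈ τ_X, V ∈ τ_Y (deduplicated):
  ∅ × ∅ = {} (∅)
  {x96} × {78} = {(x96,78)}
  {x96} × {79} = {(x96,79)}
  {x97} × {78} = {(x97,78)}
  {x97} × {79} = {(x97,79)}
  {x95, x97} × {78} = {(x95,78), (x97,78)}
  {x95, x97} × {79} = {(x95,79), (x97,79)}
  {x96} × {78, 79} = {(x96,78), (x96,79)}
  {x96, x97} × {78} = {(x96,78), (x97,78)}
  {x96, x97} × {79} = {(x96,79), (x97,79)}
  {x97} × {78, 79} = {(x97,78), (x97,79)}
  {x95, x96, x97} × {78} = {(x95,78), (x96,78), (x97,78)}
  {x95, x96, x97} × {79} = {(x95,79), (x96,79), (x97,79)}
  {x95, x97} × {78, 79} = {(x95,78), (x95,79), (x97,78), (x97,79)}
  {x96, x97} × {78, 79} = {(x96,78), (x96,79), (x97,78), (x97,79)}
  {x95, x96, x97} × {78, 79} = {(x95,78), (x95,79), (x96,78), (x96,79), (x97,78), (x97,79)}
These 16 distinct sets form the basis B.
Close under arbitrary unions to get τ_{X×Y}; counting gives |τ_{X×Y}| = 36.


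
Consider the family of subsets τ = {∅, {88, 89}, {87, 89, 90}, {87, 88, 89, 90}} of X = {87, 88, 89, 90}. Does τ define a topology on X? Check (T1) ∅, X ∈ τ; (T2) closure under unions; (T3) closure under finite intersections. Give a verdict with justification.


τ is NOT a topology on X.

Axiom (T1): ∅ ∈ τ? Yes; X ∈ τ? Yes.
Axiom (T2/T3): check pairwise unions and intersections of members of τ.
Counterexample for (T3): {88, 89} ∩ {87, 89, 90} = {89} ∉ τ. Therefore τ is NOT a topology.


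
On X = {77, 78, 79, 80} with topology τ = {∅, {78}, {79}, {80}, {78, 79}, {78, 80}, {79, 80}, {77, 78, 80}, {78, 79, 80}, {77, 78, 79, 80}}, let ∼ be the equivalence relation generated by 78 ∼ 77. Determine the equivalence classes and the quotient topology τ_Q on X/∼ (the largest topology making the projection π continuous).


X/∼ = {[77=78], [79], [80]}; |τ_Q| = 6.

Equivalence classes: [77=78], [79], [80].
Quotient map π: X → X/∼ sends 77 ↦ [77=78], 78 ↦ [77=78], 79 ↦ [79], 80 ↦ [80].
For each subset V ⊆ X/∼, compute π^{-1}(V) ⊆ X and check whether π^{-1}(V) ∈ τ. V is open in τ_Q iff π^{-1}(V) ∈ τ.
  V = {}: π^{-1}(V) = ∅ ∈ τ ✓.
  V = {[77=78]}: π^{-1}(V) = {77, 78} ∉ τ ✗.
  V = {[79]}: π^{-1}(V) = {79} ∈ τ ✓.
  V = {[77=78], [79]}: π^{-1}(V) = {77, 78, 79} ∉ τ ✗.
  V = {[80]}: π^{-1}(V) = {80} ∈ τ ✓.
  V = {[77=78], [80]}: π^{-1}(V) = {77, 78, 80} ∈ τ ✓.
  V = {[79], [80]}: π^{-1}(V) = {79, 80} ∈ τ ✓.
  V = {[77=78], [79], [80]}: π^{-1}(V) = {77, 78, 79, 80} ∈ τ ✓.
Open sets in the quotient: τ_Q = {{}, {[79]}, {[80]}, {[77=78], [80]}, {[79], [80]}, {[77=78], [79], [80]}} (6 elements).


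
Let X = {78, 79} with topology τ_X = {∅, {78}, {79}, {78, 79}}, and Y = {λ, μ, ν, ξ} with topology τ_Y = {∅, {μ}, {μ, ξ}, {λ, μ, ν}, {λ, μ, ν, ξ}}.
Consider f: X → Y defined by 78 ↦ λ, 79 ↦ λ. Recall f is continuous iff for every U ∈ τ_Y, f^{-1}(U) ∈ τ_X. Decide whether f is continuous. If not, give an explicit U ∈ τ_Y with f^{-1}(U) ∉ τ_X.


f IS continuous.

Compute f^{-1}(U) for each U ∈ τ_Y:
  U = ∅: f^{-1}(U) = ∅ ∈ τ_X ✓.
  U = {μ}: f^{-1}(U) = ∅ ∈ τ_X ✓.
  U = {μ, ξ}: f^{-1}(U) = ∅ ∈ τ_X ✓.
  U = {λ, μ, ν}: f^{-1}(U) = {78, 79} ∈ τ_X ✓.
  U = {λ, μ, ν, ξ}: f^{-1}(U) = {78, 79} ∈ τ_X ✓.
Every preimage lies in τ_X, so f IS continuous.


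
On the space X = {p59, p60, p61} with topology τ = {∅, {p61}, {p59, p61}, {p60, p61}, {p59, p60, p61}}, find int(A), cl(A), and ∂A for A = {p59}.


int(A) = ∅, cl(A) = {p59}, ∂A = {p59}.

Closed sets in (X, τ) are complements of opens:
  closed(X, τ) = {∅, {p59}, {p60}, {p59, p60}, {p59, p60, p61}}.
int(A) = ⋃ {U ∈ τ : U ⊆ A}. Opens contained in A: ∅.
Taking the union of these: int(A) = ∅.
cl(A) = ⋂ {C closed : A ⊆ C}. Closed sets containing A: {p59}, {p59, p60}, {p59, p60, p61}.
Intersecting these: cl(A) = {p59}.
∂A = cl(A) ∖ int(A) = {p59} ∖ ∅ = {p59}.


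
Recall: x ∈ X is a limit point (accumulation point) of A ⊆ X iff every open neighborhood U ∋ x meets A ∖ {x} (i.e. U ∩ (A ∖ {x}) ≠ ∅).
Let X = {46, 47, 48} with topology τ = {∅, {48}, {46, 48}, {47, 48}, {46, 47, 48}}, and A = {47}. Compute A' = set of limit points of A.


A' = ∅

For each x ∈ X, list the open sets U ∈ τ with x ∈ U, then check whether U ∩ (A ∖ {x}) ≠ ∅ for every such U.
  x = 46: open {46, 48} ∋ x has {46, 48} ∩ (A ∖ {46}) = ∅, so x is NOT a limit point.
  x = 47: open {47, 48} ∋ x has {47, 48} ∩ (A ∖ {47}) = ∅, so x is NOT a limit point.
  x = 48: open {48} ∋ x has {48} ∩ (A ∖ {48}) = ∅, so x is NOT a limit point.
Collecting: A' = ∅.


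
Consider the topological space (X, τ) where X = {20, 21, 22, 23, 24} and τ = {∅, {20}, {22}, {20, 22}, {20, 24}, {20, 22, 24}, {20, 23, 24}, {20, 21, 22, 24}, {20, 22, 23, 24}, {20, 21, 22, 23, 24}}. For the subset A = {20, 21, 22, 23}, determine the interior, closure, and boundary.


int(A) = {20, 22}, cl(A) = {20, 21, 22, 23, 24}, ∂A = {21, 23, 24}.

Closed sets in (X, τ) are complements of opens:
  closed(X, τ) = {∅, {21}, {23}, {21, 22}, {21, 23}, {21, 22, 23}, {21, 23, 24}, {20, 21, 23, 24}, {21, 22, 23, 24}, {20, 21, 22, 23, 24}}.
int(A) = ⋃ {U ∈ τ : U ⊆ A}. Opens contained in A: ∅, {20}, {22}, {20, 22}.
Taking the union of these: int(A) = {20, 22}.
cl(A) = ⋂ {C closed : A ⊆ C}. Closed sets containing A: {20, 21, 22, 23, 24}.
Intersecting these: cl(A) = {20, 21, 22, 23, 24}.
∂A = cl(A) ∖ int(A) = {20, 21, 22, 23, 24} ∖ {20, 22} = {21, 23, 24}.


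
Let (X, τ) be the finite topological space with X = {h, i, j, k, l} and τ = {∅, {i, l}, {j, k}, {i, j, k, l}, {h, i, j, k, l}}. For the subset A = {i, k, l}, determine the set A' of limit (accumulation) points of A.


A' = {h, i, j, l}

For each x ∈ X, list the open sets U ∈ τ with x ∈ U, then check whether U ∩ (A ∖ {x}) ≠ ∅ for every such U.
  x = h: opens ∋ x are {h, i, j, k, l}; each meets A ∖ {h}, so x IS a limit point.
  x = i: opens ∋ x are {i, l}, {i, j, k, l}, {h, i, j, k, l}; each meets A ∖ {i}, so x IS a limit point.
  x = j: opens ∋ x are {j, k}, {i, j, k, l}, {h, i, j, k, l}; each meets A ∖ {j}, so x IS a limit point.
  x = k: open {j, k} ∋ x has {j, k} ∩ (A ∖ {k}) = ∅, so x is NOT a limit point.
  x = l: opens ∋ x are {i, l}, {i, j, k, l}, {h, i, j, k, l}; each meets A ∖ {l}, so x IS a limit point.
Collecting: A' = {h, i, j, l}.


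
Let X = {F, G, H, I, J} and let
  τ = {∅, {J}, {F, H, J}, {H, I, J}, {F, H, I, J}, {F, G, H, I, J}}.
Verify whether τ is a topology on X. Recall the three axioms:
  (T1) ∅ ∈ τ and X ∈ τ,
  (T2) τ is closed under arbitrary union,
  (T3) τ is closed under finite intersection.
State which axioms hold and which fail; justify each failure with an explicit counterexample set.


τ is NOT a topology on X.

Axiom (T1): ∅ ∈ τ? Yes; X ∈ τ? Yes.
Axiom (T2/T3): check pairwise unions and intersections of members of τ.
Counterexample for (T3): {F, H, J} ∩ {H, I, J} = {H, J} ∉ τ. Therefore τ is NOT a topology.


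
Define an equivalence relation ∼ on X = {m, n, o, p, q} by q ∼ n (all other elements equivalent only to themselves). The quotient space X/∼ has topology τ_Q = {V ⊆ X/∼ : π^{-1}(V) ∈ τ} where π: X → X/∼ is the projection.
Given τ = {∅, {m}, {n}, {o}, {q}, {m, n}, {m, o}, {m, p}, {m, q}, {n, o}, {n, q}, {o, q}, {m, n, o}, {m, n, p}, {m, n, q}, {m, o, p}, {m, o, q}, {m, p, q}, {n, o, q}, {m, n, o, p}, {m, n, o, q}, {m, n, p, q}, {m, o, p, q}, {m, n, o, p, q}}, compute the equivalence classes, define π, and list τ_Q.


X/∼ = {[m], [n=q], [o], [p]}; |τ_Q| = 12.

Equivalence classes: [m], [n=q], [o], [p].
Quotient map π: X → X/∼ sends m ↦ [m], n ↦ [n=q], o ↦ [o], p ↦ [p], q ↦ [n=q].
For each subset V ⊆ X/∼, compute π^{-1}(V) ⊆ X and check whether π^{-1}(V) ∈ τ. V is open in τ_Q iff π^{-1}(V) ∈ τ.
  V = {}: π^{-1}(V) = ∅ ∈ τ ✓.
  V = {[m]}: π^{-1}(V) = {m} ∈ τ ✓.
  V = {[n=q]}: π^{-1}(V) = {n, q} ∈ τ ✓.
  V = {[m], [n=q]}: π^{-1}(V) = {m, n, q} ∈ τ ✓.
  V = {[o]}: π^{-1}(V) = {o} ∈ τ ✓.
  V = {[m], [o]}: π^{-1}(V) = {m, o} ∈ τ ✓.
  V = {[n=q], [o]}: π^{-1}(V) = {n, o, q} ∈ τ ✓.
  V = {[m], [n=q], [o]}: π^{-1}(V) = {m, n, o, q} ∈ τ ✓.
  V = {[p]}: π^{-1}(V) = {p} ∉ τ ✗.
  V = {[m], [p]}: π^{-1}(V) = {m, p} ∈ τ ✓.
  V = {[n=q], [p]}: π^{-1}(V) = {n, p, q} ∉ τ ✗.
  V = {[m], [n=q], [p]}: π^{-1}(V) = {m, n, p, q} ∈ τ ✓.
  V = {[o], [p]}: π^{-1}(V) = {o, p} ∉ τ ✗.
  V = {[m], [o], [p]}: π^{-1}(V) = {m, o, p} ∈ τ ✓.
  V = {[n=q], [o], [p]}: π^{-1}(V) = {n, o, p, q} ∉ τ ✗.
  V = {[m], [n=q], [o], [p]}: π^{-1}(V) = {m, n, o, p, q} ∈ τ ✓.
Open sets in the quotient: τ_Q = {{}, {[m]}, {[n=q]}, {[m], [n=q]}, {[o]}, {[m], [o]}, {[n=q], [o]}, {[m], [n=q], [o]}, {[m], [p]}, {[m], [n=q], [p]}, {[m], [o], [p]}, {[m], [n=q], [o], [p]}} (12 elements).


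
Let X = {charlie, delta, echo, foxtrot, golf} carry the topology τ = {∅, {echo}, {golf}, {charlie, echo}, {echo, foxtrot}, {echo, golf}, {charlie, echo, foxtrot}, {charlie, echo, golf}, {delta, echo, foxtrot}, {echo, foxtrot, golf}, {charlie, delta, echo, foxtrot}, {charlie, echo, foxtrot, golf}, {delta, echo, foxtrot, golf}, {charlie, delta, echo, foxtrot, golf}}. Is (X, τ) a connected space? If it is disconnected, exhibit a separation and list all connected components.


(X, τ) is disconnected; components = [{golf}, {charlie, delta, echo, foxtrot}].

Find clopen sets (U ∈ τ with X ∖ U ∈ τ):
  U = ∅, X ∖ U = {charlie, delta, echo, foxtrot, golf} — both open, so U is clopen.
  U = {golf}, X ∖ U = {charlie, delta, echo, foxtrot} — both open, so U is clopen.
  U = {charlie, delta, echo, foxtrot}, X ∖ U = {golf} — both open, so U is clopen.
  U = {charlie, delta, echo, foxtrot, golf}, X ∖ U = ∅ — both open, so U is clopen.
Nontrivial clopen(s) exist: e.g. {golf}. So (X, τ) is disconnected.
Compute connected components by grouping points that agree on all clopens:
  component: {golf}
  component: {charlie, delta, echo, foxtrot}


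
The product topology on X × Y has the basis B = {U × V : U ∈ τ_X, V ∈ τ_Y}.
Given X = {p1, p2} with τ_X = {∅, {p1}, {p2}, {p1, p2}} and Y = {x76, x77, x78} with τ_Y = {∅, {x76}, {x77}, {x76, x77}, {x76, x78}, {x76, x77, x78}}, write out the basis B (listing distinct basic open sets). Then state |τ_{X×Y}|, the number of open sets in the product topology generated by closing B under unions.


Basis B = {∅ × ∅, {p1} × {x76}, {p1} × {x77}, {p2} × {x76}, {p2} × {x77}, {p1} × {x76, x77}, {p1} × {x76, x78}, {p1, p2} × {x76}, {p1, p2} × {x77}, {p2} × {x76, x77}, {p2} × {x76, x78}, {p1} × {x76, x77, x78}, {p2} × {x76, x77, x78}, {p1, p2} × {x76, x77}, {p1, p2} × {x76, x78}, {p1, p2} × {x76, x77, x78}}; |τ_{X×Y}| = 36.

Enumerate products U × V with U ∈ τ_X, V ∈ τ_Y (deduplicated):
  ∅ × ∅ = {} (∅)
  {p1} × {x76} = {(p1,x76)}
  {p1} × {x77} = {(p1,x77)}
  {p2} × {x76} = {(p2,x76)}
  {p2} × {x77} = {(p2,x77)}
  {p1} × {x76, x77} = {(p1,x76), (p1,x77)}
  {p1} × {x76, x78} = {(p1,x76), (p1,x78)}
  {p1, p2} × {x76} = {(p1,x76), (p2,x76)}
  {p1, p2} × {x77} = {(p1,x77), (p2,x77)}
  {p2} × {x76, x77} = {(p2,x76), (p2,x77)}
  {p2} × {x76, x78} = {(p2,x76), (p2,x78)}
  {p1} × {x76, x77, x78} = {(p1,x76), (p1,x77), (p1,x78)}
  {p2} × {x76, x77, x78} = {(p2,x76), (p2,x77), (p2,x78)}
  {p1, p2} × {x76, x77} = {(p1,x76), (p1,x77), (p2,x76), (p2,x77)}
  {p1, p2} × {x76, x78} = {(p1,x76), (p1,x78), (p2,x76), (p2,x78)}
  {p1, p2} × {x76, x77, x78} = {(p1,x76), (p1,x77), (p1,x78), (p2,x76), (p2,x77), (p2,x78)}
These 16 distinct sets form the basis B.
Close under arbitrary unions to get τ_{X×Y}; counting gives |τ_{X×Y}| = 36.


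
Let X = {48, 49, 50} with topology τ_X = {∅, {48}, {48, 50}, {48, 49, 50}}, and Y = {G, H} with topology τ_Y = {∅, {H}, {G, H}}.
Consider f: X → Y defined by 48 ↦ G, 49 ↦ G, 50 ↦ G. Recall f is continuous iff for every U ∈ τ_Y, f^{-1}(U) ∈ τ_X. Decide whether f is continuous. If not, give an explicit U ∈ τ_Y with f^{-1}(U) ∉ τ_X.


f IS continuous.

Compute f^{-1}(U) for each U ∈ τ_Y:
  U = ∅: f^{-1}(U) = ∅ ∈ τ_X ✓.
  U = {H}: f^{-1}(U) = ∅ ∈ τ_X ✓.
  U = {G, H}: f^{-1}(U) = {48, 49, 50} ∈ τ_X ✓.
Every preimage lies in τ_X, so f IS continuous.


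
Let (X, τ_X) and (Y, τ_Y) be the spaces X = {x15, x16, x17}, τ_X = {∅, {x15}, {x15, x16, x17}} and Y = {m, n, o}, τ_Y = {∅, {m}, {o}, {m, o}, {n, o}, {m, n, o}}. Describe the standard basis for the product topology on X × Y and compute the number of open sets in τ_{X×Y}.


Basis B = {∅ × ∅, {x15} × {m}, {x15} × {o}, {x15} × {m, o}, {x15} × {n, o}, {x15} × {m, n, o}, {x15, x16, x17} × {m}, {x15, x16, x17} × {o}, {x15, x16, x17} × {m, o}, {x15, x16, x17} × {n, o}, {x15, x16, x17} × {m, n, o}}; |τ_{X×Y}| = 18.

Enumerate products U × V with U ∈ τ_X, V ∈ τ_Y (deduplicated):
  ∅ × ∅ = {} (∅)
  {x15} × {m} = {(x15,m)}
  {x15} × {o} = {(x15,o)}
  {x15} × {m, o} = {(x15,m), (x15,o)}
  {x15} × {n, o} = {(x15,n), (x15,o)}
  {x15} × {m, n, o} = {(x15,m), (x15,n), (x15,o)}
  {x15, x16, x17} × {m} = {(x15,m), (x16,m), (x17,m)}
  {x15, x16, x17} × {o} = {(x15,o), (x16,o), (x17,o)}
  {x15, x16, x17} × {m, o} = {(x15,m), (x15,o), (x16,m), (x16,o), (x17,m), (x17,o)}
  {x15, x16, x17} × {n, o} = {(x15,n), (x15,o), (x16,n), (x16,o), (x17,n), (x17,o)}
  {x15, x16, x17} × {m, n, o} = {(x15,m), (x15,n), (x15,o), (x16,m), (x16,n), (x16,o), (x17,m), (x17,n), (x17,o)}
These 11 distinct sets form the basis B.
Close under arbitrary unions to get τ_{X×Y}; counting gives |τ_{X×Y}| = 18.


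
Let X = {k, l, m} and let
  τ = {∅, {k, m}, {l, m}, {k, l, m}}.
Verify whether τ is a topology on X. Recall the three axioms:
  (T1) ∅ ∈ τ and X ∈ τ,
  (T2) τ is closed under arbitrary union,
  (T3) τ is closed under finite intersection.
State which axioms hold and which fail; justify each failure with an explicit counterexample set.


τ is NOT a topology on X.

Axiom (T1): ∅ ∈ τ? Yes; X ∈ τ? Yes.
Axiom (T2/T3): check pairwise unions and intersections of members of τ.
Counterexample for (T3): {k, m} ∩ {l, m} = {m} ∉ τ. Therefore τ is NOT a topology.


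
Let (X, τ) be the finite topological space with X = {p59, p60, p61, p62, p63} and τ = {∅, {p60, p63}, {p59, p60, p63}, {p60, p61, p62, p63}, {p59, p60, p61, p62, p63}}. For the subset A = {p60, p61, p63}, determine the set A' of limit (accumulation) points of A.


A' = {p59, p60, p61, p62, p63}

For each x ∈ X, list the open sets U ∈ τ with x ∈ U, then check whether U ∩ (A ∖ {x}) ≠ ∅ for every such U.
  x = p59: opens ∋ x are {p59, p60, p63}, {p59, p60, p61, p62, p63}; each meets A ∖ {p59}, so x IS a limit point.
  x = p60: opens ∋ x are {p60, p63}, {p59, p60, p63}, {p60, p61, p62, p63}, {p59, p60, p61, p62, p63}; each meets A ∖ {p60}, so x IS a limit point.
  x = p61: opens ∋ x are {p60, p61, p62, p63}, {p59, p60, p61, p62, p63}; each meets A ∖ {p61}, so x IS a limit point.
  x = p62: opens ∋ x are {p60, p61, p62, p63}, {p59, p60, p61, p62, p63}; each meets A ∖ {p62}, so x IS a limit point.
  x = p63: opens ∋ x are {p60, p63}, {p59, p60, p63}, {p60, p61, p62, p63}, {p59, p60, p61, p62, p63}; each meets A ∖ {p63}, so x IS a limit point.
Collecting: A' = {p59, p60, p61, p62, p63}.
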